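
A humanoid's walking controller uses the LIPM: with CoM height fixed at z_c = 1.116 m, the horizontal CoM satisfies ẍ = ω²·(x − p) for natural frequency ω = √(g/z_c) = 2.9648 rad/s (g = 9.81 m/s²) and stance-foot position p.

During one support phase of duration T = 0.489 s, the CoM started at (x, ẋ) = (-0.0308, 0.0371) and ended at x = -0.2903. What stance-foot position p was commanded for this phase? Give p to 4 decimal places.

ωT = 2.9648·0.489 = 1.449787; cosh(ωT) = 2.248414, sinh(ωT) = 2.013794
x(T) = p + (x₀−p)·cosh(ωT) + (ẋ₀/ω)·sinh(ωT) ⇒ p·(1 − cosh) = x(T) − x₀·cosh − (ẋ₀/ω)·sinh
numerator   = -0.2903 − (-0.0308)·2.248414 − (0.0371/2.9648)·2.013794 = -0.246248
denominator = 1 − 2.248414 = -1.248414
p = -0.246248 / -1.248414 = 0.1972

p = 0.1972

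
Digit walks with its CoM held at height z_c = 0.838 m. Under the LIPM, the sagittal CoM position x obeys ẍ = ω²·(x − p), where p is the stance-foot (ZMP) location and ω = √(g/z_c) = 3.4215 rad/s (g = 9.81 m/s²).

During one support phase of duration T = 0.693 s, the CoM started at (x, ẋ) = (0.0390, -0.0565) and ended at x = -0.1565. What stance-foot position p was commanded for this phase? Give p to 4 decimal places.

p = 0.0635

ωT = 3.4215·0.693 = 2.371099; cosh(ωT) = 5.401269, sinh(ωT) = 5.307891
x(T) = p + (x₀−p)·cosh(ωT) + (ẋ₀/ω)·sinh(ωT) ⇒ p·(1 − cosh) = x(T) − x₀·cosh − (ẋ₀/ω)·sinh
numerator   = -0.1565 − (0.0390)·5.401269 − (-0.0565/3.4215)·5.307891 = -0.279499
denominator = 1 − 5.401269 = -4.401269
p = -0.279499 / -4.401269 = 0.0635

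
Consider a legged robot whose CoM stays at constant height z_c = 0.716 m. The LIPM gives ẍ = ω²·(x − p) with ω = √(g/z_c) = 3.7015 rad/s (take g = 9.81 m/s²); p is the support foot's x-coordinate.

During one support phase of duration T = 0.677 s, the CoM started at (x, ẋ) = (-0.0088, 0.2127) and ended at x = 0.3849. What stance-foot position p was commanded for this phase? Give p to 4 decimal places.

p = -0.0173

ωT = 3.7015·0.677 = 2.505915; cosh(ωT) = 6.168187, sinh(ωT) = 6.086586
x(T) = p + (x₀−p)·cosh(ωT) + (ẋ₀/ω)·sinh(ωT) ⇒ p·(1 − cosh) = x(T) − x₀·cosh − (ẋ₀/ω)·sinh
numerator   = 0.3849 − (-0.0088)·6.168187 − (0.2127/3.7015)·6.086586 = 0.089425
denominator = 1 − 6.168187 = -5.168187
p = 0.089425 / -5.168187 = -0.0173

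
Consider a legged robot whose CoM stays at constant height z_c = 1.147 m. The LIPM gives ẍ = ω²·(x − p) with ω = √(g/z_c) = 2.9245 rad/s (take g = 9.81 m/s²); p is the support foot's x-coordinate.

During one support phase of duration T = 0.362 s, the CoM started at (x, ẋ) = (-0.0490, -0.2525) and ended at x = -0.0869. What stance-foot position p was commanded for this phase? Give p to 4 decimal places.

ωT = 2.9245·0.362 = 1.058669; cosh(ωT) = 1.614725, sinh(ωT) = 1.267807
x(T) = p + (x₀−p)·cosh(ωT) + (ẋ₀/ω)·sinh(ωT) ⇒ p·(1 − cosh) = x(T) − x₀·cosh − (ẋ₀/ω)·sinh
numerator   = -0.0869 − (-0.0490)·1.614725 − (-0.2525/2.9245)·1.267807 = 0.101683
denominator = 1 − 1.614725 = -0.614725
p = 0.101683 / -0.614725 = -0.1654

p = -0.1654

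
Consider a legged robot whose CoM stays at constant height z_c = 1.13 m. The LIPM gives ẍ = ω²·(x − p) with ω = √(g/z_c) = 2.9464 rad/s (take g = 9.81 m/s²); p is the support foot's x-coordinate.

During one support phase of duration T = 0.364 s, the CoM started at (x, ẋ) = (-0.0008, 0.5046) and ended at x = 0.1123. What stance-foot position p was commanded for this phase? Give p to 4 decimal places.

p = 0.1698

ωT = 2.9464·0.364 = 1.072490; cosh(ωT) = 1.632401, sinh(ωT) = 1.290246
x(T) = p + (x₀−p)·cosh(ωT) + (ẋ₀/ω)·sinh(ωT) ⇒ p·(1 − cosh) = x(T) − x₀·cosh − (ẋ₀/ω)·sinh
numerator   = 0.1123 − (-0.0008)·1.632401 − (0.5046/2.9464)·1.290246 = -0.107361
denominator = 1 − 1.632401 = -0.632401
p = -0.107361 / -0.632401 = 0.1698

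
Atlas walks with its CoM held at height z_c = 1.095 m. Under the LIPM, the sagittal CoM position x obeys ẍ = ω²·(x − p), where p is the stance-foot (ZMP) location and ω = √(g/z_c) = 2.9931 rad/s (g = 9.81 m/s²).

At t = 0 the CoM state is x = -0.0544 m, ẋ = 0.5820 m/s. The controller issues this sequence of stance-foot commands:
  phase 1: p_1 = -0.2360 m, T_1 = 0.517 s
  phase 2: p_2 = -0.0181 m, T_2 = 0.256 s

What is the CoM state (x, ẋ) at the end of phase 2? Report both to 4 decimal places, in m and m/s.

x = 1.5974, ẋ = 5.1423

phase 1: p=-0.2360, T=0.517, ωT=1.547433, cosh=2.456092, sinh=2.243298; start (x,ẋ)=(-0.054400, 0.582000) → end (x,ẋ)=(0.646229, 2.648783)
phase 2: p=-0.0181, T=0.256, ωT=0.766234, cosh=1.308204, sinh=0.843443; start (x,ẋ)=(0.646229, 2.648783) → end (x,ẋ)=(1.597394, 5.142254)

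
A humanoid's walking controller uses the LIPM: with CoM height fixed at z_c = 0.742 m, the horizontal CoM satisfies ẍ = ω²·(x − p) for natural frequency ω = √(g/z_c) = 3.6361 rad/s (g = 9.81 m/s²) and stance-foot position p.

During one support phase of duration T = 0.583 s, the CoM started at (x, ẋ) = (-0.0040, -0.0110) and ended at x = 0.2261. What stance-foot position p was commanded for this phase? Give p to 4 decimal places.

ωT = 3.6361·0.583 = 2.119846; cosh(ωT) = 4.224954, sinh(ωT) = 4.104904
x(T) = p + (x₀−p)·cosh(ωT) + (ẋ₀/ω)·sinh(ωT) ⇒ p·(1 − cosh) = x(T) − x₀·cosh − (ẋ₀/ω)·sinh
numerator   = 0.2261 − (-0.0040)·4.224954 − (-0.0110/3.6361)·4.104904 = 0.255418
denominator = 1 − 4.224954 = -3.224954
p = 0.255418 / -3.224954 = -0.0792

p = -0.0792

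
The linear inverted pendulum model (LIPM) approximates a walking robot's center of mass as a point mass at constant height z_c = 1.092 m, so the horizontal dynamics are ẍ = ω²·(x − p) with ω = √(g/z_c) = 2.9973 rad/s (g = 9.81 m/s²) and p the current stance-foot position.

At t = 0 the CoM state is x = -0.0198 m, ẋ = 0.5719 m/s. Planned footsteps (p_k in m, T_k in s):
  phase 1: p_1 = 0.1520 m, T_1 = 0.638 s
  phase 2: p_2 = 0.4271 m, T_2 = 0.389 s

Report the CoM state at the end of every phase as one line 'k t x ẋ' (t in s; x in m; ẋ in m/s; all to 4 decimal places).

phase 1: p=0.1520, T=0.638, ωT=1.912277, cosh=3.458115, sinh=3.310371; start (x,ẋ)=(-0.019800, 0.571900) → end (x,ẋ)=(0.189531, 0.273066)
phase 2: p=0.4271, T=0.389, ωT=1.165950, cosh=1.760298, sinh=1.448671; start (x,ẋ)=(0.189531, 0.273066) → end (x,ẋ)=(0.140888, -0.550869)

1 0.6380 0.1895 0.2731
2 1.0270 0.1409 -0.5509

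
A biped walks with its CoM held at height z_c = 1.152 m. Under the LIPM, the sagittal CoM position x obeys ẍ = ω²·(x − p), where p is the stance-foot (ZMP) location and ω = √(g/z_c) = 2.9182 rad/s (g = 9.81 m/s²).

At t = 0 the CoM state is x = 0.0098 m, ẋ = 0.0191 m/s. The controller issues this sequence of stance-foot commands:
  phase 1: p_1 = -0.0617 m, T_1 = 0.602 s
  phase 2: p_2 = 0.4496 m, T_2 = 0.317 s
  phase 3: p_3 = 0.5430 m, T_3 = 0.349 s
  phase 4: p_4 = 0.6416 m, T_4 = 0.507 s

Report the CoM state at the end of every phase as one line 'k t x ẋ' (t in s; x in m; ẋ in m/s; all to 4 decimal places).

1 0.6020 0.1700 0.6434
2 0.9190 0.2759 0.0717
3 1.2680 0.1545 -0.8262
4 1.7750 -1.0725 -4.8666

phase 1: p=-0.0617, T=0.602, ωT=1.756756, cosh=2.983109, sinh=2.810505; start (x,ẋ)=(0.009800, 0.019100) → end (x,ẋ)=(0.169987, 0.643393)
phase 2: p=0.4496, T=0.317, ωT=0.925069, cosh=1.459274, sinh=1.062770; start (x,ẋ)=(0.169987, 0.643393) → end (x,ẋ)=(0.275884, 0.071703)
phase 3: p=0.5430, T=0.349, ωT=1.018452, cosh=1.565029, sinh=1.203875; start (x,ẋ)=(0.275884, 0.071703) → end (x,ẋ)=(0.154536, -0.826201)
phase 4: p=0.6416, T=0.507, ωT=1.479527, cosh=2.309308, sinh=2.081562; start (x,ẋ)=(0.154536, -0.826201) → end (x,ẋ)=(-1.072513, -4.866581)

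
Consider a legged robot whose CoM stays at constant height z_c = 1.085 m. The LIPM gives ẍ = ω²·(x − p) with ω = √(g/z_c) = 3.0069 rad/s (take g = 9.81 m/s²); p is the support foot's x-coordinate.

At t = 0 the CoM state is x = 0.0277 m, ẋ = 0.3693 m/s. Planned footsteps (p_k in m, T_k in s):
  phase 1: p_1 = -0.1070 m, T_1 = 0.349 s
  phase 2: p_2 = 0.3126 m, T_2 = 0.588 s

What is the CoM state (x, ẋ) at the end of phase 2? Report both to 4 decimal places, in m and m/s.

phase 1: p=-0.1070, T=0.349, ωT=1.049408, cosh=1.603053, sinh=1.252908; start (x,ẋ)=(0.027700, 0.369300) → end (x,ẋ)=(0.262810, 1.099472)
phase 2: p=0.3126, T=0.588, ωT=1.768057, cosh=3.015061, sinh=2.844397; start (x,ẋ)=(0.262810, 1.099472) → end (x,ẋ)=(1.202533, 2.889132)

x = 1.2025, ẋ = 2.8891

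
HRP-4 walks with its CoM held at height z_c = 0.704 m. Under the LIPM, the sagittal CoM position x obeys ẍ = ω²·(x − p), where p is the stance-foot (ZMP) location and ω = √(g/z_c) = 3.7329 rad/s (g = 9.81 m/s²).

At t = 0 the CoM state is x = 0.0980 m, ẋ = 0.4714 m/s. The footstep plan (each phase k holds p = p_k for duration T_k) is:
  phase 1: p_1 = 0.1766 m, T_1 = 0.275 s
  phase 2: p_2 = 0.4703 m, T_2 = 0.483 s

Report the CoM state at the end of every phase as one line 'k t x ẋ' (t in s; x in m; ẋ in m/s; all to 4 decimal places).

phase 1: p=0.1766, T=0.275, ωT=1.026547, cosh=1.574827, sinh=1.216585; start (x,ẋ)=(0.098000, 0.471400) → end (x,ẋ)=(0.206452, 0.385420)
phase 2: p=0.4703, T=0.483, ωT=1.802991, cosh=3.116286, sinh=2.951481; start (x,ẋ)=(0.206452, 0.385420) → end (x,ẋ)=(-0.047187, -1.705888)

1 0.2750 0.2065 0.3854
2 0.7580 -0.0472 -1.7059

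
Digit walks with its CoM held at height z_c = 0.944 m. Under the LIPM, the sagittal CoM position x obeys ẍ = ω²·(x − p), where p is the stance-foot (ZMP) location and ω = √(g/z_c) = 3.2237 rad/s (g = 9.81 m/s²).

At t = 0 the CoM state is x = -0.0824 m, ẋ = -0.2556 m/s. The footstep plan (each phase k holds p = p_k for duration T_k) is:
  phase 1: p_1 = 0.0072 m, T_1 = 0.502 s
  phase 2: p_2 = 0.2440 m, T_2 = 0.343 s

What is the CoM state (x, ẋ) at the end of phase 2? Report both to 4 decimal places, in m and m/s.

phase 1: p=0.0072, T=0.502, ωT=1.618297, cosh=2.621365, sinh=2.423129; start (x,ẋ)=(-0.082400, -0.255600) → end (x,ẋ)=(-0.419799, -1.369926)
phase 2: p=0.2440, T=0.343, ωT=1.105729, cosh=1.676198, sinh=1.345229; start (x,ẋ)=(-0.419799, -1.369926) → end (x,ẋ)=(-1.440319, -5.174906)

x = -1.4403, ẋ = -5.1749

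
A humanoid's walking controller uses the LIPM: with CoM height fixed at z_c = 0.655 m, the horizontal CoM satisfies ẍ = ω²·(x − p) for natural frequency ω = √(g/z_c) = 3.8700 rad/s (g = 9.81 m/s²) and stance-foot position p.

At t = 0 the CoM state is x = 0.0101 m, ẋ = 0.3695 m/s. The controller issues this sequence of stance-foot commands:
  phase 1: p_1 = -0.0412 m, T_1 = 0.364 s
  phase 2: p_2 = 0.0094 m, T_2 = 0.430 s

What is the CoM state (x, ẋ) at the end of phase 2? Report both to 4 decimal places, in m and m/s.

phase 1: p=-0.0412, T=0.364, ωT=1.408680, cosh=2.167509, sinh=1.923043; start (x,ẋ)=(0.010100, 0.369500) → end (x,ẋ)=(0.253602, 1.182678)
phase 2: p=0.0094, T=0.430, ωT=1.664100, cosh=2.735140, sinh=2.545779; start (x,ẋ)=(0.253602, 1.182678) → end (x,ẋ)=(1.455320, 5.640704)

x = 1.4553, ẋ = 5.6407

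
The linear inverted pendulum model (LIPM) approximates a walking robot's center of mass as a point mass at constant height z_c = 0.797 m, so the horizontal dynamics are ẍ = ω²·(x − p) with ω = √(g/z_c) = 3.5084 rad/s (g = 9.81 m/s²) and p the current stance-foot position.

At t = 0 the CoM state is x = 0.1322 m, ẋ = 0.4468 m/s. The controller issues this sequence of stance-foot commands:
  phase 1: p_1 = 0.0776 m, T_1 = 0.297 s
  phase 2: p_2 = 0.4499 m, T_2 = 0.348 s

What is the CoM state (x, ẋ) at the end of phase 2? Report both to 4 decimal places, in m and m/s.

x = 0.6345, ẋ = 1.0594

phase 1: p=0.0776, T=0.297, ωT=1.041995, cosh=1.593808, sinh=1.241058; start (x,ẋ)=(0.132200, 0.446800) → end (x,ẋ)=(0.322673, 0.949849)
phase 2: p=0.4499, T=0.348, ωT=1.220923, cosh=1.842637, sinh=1.547679; start (x,ẋ)=(0.322673, 0.949849) → end (x,ẋ)=(0.634478, 1.059397)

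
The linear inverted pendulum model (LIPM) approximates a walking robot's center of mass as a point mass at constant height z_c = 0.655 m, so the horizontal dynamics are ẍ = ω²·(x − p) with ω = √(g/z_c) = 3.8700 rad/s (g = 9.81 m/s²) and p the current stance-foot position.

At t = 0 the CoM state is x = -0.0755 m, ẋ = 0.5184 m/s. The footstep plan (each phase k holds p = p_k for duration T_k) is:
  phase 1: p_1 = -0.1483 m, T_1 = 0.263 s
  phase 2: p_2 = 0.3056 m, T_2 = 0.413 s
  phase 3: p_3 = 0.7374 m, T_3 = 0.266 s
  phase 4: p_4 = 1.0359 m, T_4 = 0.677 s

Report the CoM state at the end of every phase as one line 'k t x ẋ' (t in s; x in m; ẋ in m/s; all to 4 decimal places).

1 0.2630 0.1267 1.1498
2 0.6760 0.5497 1.3173
3 0.9420 0.8569 1.1923
4 1.6190 1.9044 3.4985

phase 1: p=-0.1483, T=0.263, ωT=1.017810, cosh=1.564257, sinh=1.202871; start (x,ẋ)=(-0.075500, 0.518400) → end (x,ẋ)=(0.126707, 1.149803)
phase 2: p=0.3056, T=0.413, ωT=1.598310, cosh=2.573453, sinh=2.371215; start (x,ẋ)=(0.126707, 1.149803) → end (x,ẋ)=(0.549730, 1.317331)
phase 3: p=0.7374, T=0.266, ωT=1.029420, cosh=1.578328, sinh=1.221114; start (x,ẋ)=(0.549730, 1.317331) → end (x,ẋ)=(0.856858, 1.192308)
phase 4: p=1.0359, T=0.677, ωT=2.619990, cosh=6.904195, sinh=6.831391; start (x,ẋ)=(0.856858, 1.192308) → end (x,ẋ)=(1.904441, 3.498502)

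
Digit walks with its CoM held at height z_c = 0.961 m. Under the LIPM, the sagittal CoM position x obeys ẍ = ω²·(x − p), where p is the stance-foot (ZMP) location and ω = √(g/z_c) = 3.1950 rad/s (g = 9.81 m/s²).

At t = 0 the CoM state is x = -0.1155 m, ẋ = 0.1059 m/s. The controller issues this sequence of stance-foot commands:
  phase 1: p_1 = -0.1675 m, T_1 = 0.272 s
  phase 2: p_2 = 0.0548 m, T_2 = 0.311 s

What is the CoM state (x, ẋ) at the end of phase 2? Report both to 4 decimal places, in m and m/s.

phase 1: p=-0.1675, T=0.272, ωT=0.869040, cosh=1.401987, sinh=0.982633; start (x,ẋ)=(-0.115500, 0.105900) → end (x,ẋ)=(-0.062027, 0.311725)
phase 2: p=0.0548, T=0.311, ωT=0.993645, cosh=1.535643, sinh=1.165419; start (x,ẋ)=(-0.062027, 0.311725) → end (x,ẋ)=(-0.010898, 0.043693)

x = -0.0109, ẋ = 0.0437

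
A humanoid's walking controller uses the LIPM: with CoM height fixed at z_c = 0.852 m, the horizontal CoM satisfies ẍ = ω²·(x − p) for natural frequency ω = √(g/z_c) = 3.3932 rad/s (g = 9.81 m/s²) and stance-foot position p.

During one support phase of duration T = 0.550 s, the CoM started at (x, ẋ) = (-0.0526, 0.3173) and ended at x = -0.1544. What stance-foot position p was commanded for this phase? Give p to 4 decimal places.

ωT = 3.3932·0.550 = 1.866260; cosh(ωT) = 3.309388, sinh(ωT) = 3.154687
x(T) = p + (x₀−p)·cosh(ωT) + (ẋ₀/ω)·sinh(ωT) ⇒ p·(1 − cosh) = x(T) − x₀·cosh − (ẋ₀/ω)·sinh
numerator   = -0.1544 − (-0.0526)·3.309388 − (0.3173/3.3932)·3.154687 = -0.275323
denominator = 1 − 3.309388 = -2.309388
p = -0.275323 / -2.309388 = 0.1192

p = 0.1192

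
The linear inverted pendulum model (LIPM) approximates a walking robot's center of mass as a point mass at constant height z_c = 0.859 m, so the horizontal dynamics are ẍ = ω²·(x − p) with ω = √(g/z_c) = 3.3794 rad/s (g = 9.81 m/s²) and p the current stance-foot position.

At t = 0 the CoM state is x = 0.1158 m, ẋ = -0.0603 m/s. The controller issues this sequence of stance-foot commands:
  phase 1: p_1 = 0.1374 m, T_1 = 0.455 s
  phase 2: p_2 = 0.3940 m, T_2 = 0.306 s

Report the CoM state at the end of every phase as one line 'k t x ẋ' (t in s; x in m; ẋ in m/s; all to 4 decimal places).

1 0.4550 0.0452 -0.3088
2 0.7610 -0.2707 -1.9371

phase 1: p=0.1374, T=0.455, ωT=1.537627, cosh=2.434212, sinh=2.219322; start (x,ẋ)=(0.115800, -0.060300) → end (x,ẋ)=(0.045221, -0.308783)
phase 2: p=0.3940, T=0.306, ωT=1.034096, cosh=1.584056, sinh=1.228508; start (x,ẋ)=(0.045221, -0.308783) → end (x,ẋ)=(-0.270737, -1.937128)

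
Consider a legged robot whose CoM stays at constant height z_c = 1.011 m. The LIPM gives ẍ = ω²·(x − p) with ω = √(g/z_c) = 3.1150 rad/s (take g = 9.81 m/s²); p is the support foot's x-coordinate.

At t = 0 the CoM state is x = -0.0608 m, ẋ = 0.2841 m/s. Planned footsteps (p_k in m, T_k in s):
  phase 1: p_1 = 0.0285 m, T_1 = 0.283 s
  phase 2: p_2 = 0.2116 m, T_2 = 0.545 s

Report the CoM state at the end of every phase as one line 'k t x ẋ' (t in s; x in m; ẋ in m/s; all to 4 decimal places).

phase 1: p=0.0285, T=0.283, ωT=0.881545, cosh=1.414385, sinh=1.000242; start (x,ẋ)=(-0.060800, 0.284100) → end (x,ẋ)=(-0.006579, 0.123590)
phase 2: p=0.2116, T=0.545, ωT=1.697675, cosh=2.822172, sinh=2.639063; start (x,ẋ)=(-0.006579, 0.123590) → end (x,ẋ)=(-0.299431, -1.444785)

1 0.2830 -0.0066 0.1236
2 0.8280 -0.2994 -1.4448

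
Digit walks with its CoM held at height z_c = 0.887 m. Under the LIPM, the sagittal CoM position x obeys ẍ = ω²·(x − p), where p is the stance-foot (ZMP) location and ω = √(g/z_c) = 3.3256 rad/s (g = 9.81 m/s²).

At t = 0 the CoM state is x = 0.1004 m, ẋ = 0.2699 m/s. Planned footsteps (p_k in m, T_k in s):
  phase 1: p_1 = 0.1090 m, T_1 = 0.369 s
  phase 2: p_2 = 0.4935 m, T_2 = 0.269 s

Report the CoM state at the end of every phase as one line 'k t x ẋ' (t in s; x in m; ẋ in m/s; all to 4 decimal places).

phase 1: p=0.1090, T=0.369, ωT=1.227146, cosh=1.852304, sinh=1.559176; start (x,ẋ)=(0.100400, 0.269900) → end (x,ẋ)=(0.219610, 0.455344)
phase 2: p=0.4935, T=0.269, ωT=0.894586, cosh=1.427550, sinh=1.018774; start (x,ẋ)=(0.219610, 0.455344) → end (x,ẋ)=(0.242000, -0.277921)

1 0.3690 0.2196 0.4553
2 0.6380 0.2420 -0.2779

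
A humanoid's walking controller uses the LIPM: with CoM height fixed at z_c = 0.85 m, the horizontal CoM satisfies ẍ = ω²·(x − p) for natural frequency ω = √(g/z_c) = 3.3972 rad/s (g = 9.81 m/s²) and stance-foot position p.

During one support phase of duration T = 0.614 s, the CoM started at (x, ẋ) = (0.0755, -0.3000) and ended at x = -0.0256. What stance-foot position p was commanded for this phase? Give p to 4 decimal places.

ωT = 3.3972·0.614 = 2.085881; cosh(ωT) = 4.087939, sinh(ωT) = 3.963741
x(T) = p + (x₀−p)·cosh(ωT) + (ẋ₀/ω)·sinh(ωT) ⇒ p·(1 − cosh) = x(T) − x₀·cosh − (ẋ₀/ω)·sinh
numerator   = -0.0256 − (0.0755)·4.087939 − (-0.3000/3.3972)·3.963741 = 0.015791
denominator = 1 − 4.087939 = -3.087939
p = 0.015791 / -3.087939 = -0.0051

p = -0.0051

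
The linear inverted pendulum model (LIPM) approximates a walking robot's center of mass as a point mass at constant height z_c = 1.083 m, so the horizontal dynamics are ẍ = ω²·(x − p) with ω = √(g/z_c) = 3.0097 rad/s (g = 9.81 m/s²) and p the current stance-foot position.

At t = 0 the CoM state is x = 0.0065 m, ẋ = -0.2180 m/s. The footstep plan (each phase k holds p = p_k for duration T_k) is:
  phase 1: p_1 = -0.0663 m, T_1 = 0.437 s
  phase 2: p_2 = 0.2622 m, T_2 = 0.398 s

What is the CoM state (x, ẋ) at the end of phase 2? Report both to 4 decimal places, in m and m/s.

phase 1: p=-0.0663, T=0.437, ωT=1.315239, cosh=1.997026, sinh=1.728615; start (x,ẋ)=(0.006500, -0.218000) → end (x,ẋ)=(-0.046124, -0.056601)
phase 2: p=0.2622, T=0.398, ωT=1.197861, cosh=1.807430, sinh=1.505591; start (x,ẋ)=(-0.046124, -0.056601) → end (x,ẋ)=(-0.323389, -1.499437)

x = -0.3234, ẋ = -1.4994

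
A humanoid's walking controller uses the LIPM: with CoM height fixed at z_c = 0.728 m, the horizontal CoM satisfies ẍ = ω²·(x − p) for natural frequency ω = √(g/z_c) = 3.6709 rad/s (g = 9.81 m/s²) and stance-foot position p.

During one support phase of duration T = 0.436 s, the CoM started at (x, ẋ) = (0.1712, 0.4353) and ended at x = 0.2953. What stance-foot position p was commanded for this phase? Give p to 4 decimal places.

ωT = 3.6709·0.436 = 1.600512; cosh(ωT) = 2.578682, sinh(ωT) = 2.376889
x(T) = p + (x₀−p)·cosh(ωT) + (ẋ₀/ω)·sinh(ωT) ⇒ p·(1 − cosh) = x(T) − x₀·cosh − (ẋ₀/ω)·sinh
numerator   = 0.2953 − (0.1712)·2.578682 − (0.4353/3.6709)·2.376889 = -0.428025
denominator = 1 − 2.578682 = -1.578682
p = -0.428025 / -1.578682 = 0.2711

p = 0.2711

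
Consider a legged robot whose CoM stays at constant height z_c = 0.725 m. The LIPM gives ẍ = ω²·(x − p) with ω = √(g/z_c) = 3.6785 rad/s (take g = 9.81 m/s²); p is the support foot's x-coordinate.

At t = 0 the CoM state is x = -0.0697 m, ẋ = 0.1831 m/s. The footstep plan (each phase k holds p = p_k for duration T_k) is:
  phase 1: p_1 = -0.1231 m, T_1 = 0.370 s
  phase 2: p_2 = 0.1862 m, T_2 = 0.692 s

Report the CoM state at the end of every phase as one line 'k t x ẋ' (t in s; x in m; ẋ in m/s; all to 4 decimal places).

1 0.3700 0.0786 0.7384
2 1.0620 0.7677 2.2280

phase 1: p=-0.1231, T=0.370, ωT=1.361045, cosh=2.078330, sinh=1.821937; start (x,ẋ)=(-0.069700, 0.183100) → end (x,ẋ)=(0.078571, 0.738429)
phase 2: p=0.1862, T=0.692, ωT=2.545522, cosh=6.414157, sinh=6.335725; start (x,ẋ)=(0.078571, 0.738429) → end (x,ẋ)=(0.767696, 2.228002)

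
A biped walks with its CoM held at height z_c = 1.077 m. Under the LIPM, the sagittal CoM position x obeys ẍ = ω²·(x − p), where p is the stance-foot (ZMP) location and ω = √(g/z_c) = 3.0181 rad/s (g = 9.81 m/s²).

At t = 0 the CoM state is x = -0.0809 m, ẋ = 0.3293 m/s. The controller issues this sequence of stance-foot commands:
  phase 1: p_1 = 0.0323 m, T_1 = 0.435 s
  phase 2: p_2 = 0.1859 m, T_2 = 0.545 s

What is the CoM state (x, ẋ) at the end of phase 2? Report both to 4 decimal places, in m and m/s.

phase 1: p=0.0323, T=0.435, ωT=1.312874, cosh=1.992942, sinh=1.723896; start (x,ẋ)=(-0.080900, 0.329300) → end (x,ẋ)=(-0.005210, 0.067309)
phase 2: p=0.1859, T=0.545, ωT=1.644865, cosh=2.686673, sinh=2.493635; start (x,ẋ)=(-0.005210, 0.067309) → end (x,ẋ)=(-0.271937, -1.257462)

x = -0.2719, ẋ = -1.2575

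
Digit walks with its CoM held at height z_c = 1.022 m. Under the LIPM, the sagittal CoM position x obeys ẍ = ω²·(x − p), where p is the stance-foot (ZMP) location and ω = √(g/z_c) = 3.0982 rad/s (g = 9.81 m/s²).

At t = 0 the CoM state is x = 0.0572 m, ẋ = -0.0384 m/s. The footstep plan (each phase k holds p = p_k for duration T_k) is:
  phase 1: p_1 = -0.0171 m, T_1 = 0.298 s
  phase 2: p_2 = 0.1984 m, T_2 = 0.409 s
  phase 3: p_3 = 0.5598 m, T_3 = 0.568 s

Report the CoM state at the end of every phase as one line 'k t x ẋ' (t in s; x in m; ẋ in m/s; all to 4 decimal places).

phase 1: p=-0.0171, T=0.298, ωT=0.923264, cosh=1.457357, sinh=1.060136; start (x,ẋ)=(0.057200, -0.038400) → end (x,ẋ)=(0.078042, 0.188077)
phase 2: p=0.1984, T=0.409, ωT=1.267164, cosh=1.916198, sinh=1.634569; start (x,ẋ)=(0.078042, 0.188077) → end (x,ẋ)=(0.066997, -0.249127)
phase 3: p=0.5598, T=0.568, ωT=1.759778, cosh=2.991614, sinh=2.819531; start (x,ẋ)=(0.066997, -0.249127) → end (x,ẋ)=(-1.141196, -5.050158)

1 0.2980 0.0780 0.1881
2 0.7070 0.0670 -0.2491
3 1.2750 -1.1412 -5.0502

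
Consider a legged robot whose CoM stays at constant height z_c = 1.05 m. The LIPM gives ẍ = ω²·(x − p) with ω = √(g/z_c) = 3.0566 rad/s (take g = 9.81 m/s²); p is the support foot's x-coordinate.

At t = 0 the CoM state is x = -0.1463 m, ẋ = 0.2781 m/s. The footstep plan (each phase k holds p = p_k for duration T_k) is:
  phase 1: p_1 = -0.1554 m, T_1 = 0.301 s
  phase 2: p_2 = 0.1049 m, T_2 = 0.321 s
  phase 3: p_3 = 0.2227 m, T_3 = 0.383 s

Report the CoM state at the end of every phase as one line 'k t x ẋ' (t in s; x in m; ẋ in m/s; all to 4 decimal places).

1 0.3010 -0.0461 0.4337
2 0.6220 0.0378 0.1305
3 1.0050 -0.0419 -0.5929

phase 1: p=-0.1554, T=0.301, ωT=0.920037, cosh=1.453943, sinh=1.055439; start (x,ẋ)=(-0.146300, 0.278100) → end (x,ẋ)=(-0.046142, 0.433699)
phase 2: p=0.1049, T=0.321, ωT=0.981169, cosh=1.521222, sinh=1.146349; start (x,ẋ)=(-0.046142, 0.433699) → end (x,ẋ)=(0.037787, 0.130513)
phase 3: p=0.2227, T=0.383, ωT=1.170678, cosh=1.767167, sinh=1.457010; start (x,ẋ)=(0.037787, 0.130513) → end (x,ẋ)=(-0.041860, -0.592873)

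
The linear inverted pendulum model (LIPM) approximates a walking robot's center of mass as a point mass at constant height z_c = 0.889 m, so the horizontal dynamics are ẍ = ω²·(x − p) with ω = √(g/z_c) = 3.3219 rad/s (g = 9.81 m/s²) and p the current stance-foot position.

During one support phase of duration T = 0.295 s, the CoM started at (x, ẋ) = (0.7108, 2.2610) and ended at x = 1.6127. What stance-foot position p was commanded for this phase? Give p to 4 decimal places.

ωT = 3.3219·0.295 = 0.979960; cosh(ωT) = 1.519838, sinh(ωT) = 1.144513
x(T) = p + (x₀−p)·cosh(ωT) + (ẋ₀/ω)·sinh(ωT) ⇒ p·(1 − cosh) = x(T) − x₀·cosh − (ẋ₀/ω)·sinh
numerator   = 1.6127 − (0.7108)·1.519838 − (2.2610/3.3219)·1.144513 = -0.246596
denominator = 1 − 1.519838 = -0.519838
p = -0.246596 / -0.519838 = 0.4744

p = 0.4744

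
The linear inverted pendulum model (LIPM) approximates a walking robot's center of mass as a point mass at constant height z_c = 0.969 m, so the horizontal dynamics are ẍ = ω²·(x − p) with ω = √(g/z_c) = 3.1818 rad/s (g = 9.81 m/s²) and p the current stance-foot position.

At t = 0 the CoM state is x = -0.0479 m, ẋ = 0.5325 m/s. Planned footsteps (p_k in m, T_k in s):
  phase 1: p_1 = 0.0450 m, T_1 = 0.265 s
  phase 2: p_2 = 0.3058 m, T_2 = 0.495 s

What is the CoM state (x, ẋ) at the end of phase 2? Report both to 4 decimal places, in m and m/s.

x = 0.0552, ẋ = -0.5518

phase 1: p=0.0450, T=0.265, ωT=0.843177, cosh=1.377039, sinh=0.946698; start (x,ẋ)=(-0.047900, 0.532500) → end (x,ẋ)=(0.075511, 0.453440)
phase 2: p=0.3058, T=0.495, ωT=1.574991, cosh=2.518854, sinh=2.311844; start (x,ẋ)=(0.075511, 0.453440) → end (x,ẋ)=(0.055197, -0.551820)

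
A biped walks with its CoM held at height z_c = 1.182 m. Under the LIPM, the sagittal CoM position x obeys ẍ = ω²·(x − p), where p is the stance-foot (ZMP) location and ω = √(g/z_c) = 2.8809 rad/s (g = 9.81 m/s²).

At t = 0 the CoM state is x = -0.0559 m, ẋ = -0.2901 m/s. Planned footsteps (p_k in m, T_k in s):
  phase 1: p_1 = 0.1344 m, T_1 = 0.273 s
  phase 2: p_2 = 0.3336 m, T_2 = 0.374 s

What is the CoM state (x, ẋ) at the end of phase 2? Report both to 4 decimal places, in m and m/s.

x = -0.9381, ẋ = -3.4283

phase 1: p=0.1344, T=0.273, ωT=0.786486, cosh=1.325555, sinh=0.870112; start (x,ẋ)=(-0.055900, -0.290100) → end (x,ẋ)=(-0.205471, -0.861569)
phase 2: p=0.3336, T=0.374, ωT=1.077457, cosh=1.638830, sinh=1.298370; start (x,ẋ)=(-0.205471, -0.861569) → end (x,ẋ)=(-0.938140, -3.428348)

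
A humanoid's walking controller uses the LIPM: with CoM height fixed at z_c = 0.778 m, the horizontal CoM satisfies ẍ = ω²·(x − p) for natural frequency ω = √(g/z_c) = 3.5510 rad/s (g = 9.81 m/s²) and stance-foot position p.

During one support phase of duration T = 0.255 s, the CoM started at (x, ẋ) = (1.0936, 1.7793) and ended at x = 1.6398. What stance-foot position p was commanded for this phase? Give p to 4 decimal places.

ωT = 3.5510·0.255 = 0.905505; cosh(ωT) = 1.438759, sinh(ωT) = 1.034421
x(T) = p + (x₀−p)·cosh(ωT) + (ẋ₀/ω)·sinh(ωT) ⇒ p·(1 − cosh) = x(T) − x₀·cosh − (ẋ₀/ω)·sinh
numerator   = 1.6398 − (1.0936)·1.438759 − (1.7793/3.5510)·1.034421 = -0.451945
denominator = 1 − 1.438759 = -0.438759
p = -0.451945 / -0.438759 = 1.0301

p = 1.0301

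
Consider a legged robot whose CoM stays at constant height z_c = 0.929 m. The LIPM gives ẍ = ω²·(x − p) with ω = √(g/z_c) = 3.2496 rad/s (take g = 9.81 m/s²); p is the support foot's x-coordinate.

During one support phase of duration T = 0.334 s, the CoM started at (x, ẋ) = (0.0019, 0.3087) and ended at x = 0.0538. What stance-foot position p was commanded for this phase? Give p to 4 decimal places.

ωT = 3.2496·0.334 = 1.085366; cosh(ωT) = 1.649151, sinh(ωT) = 1.311373
x(T) = p + (x₀−p)·cosh(ωT) + (ẋ₀/ω)·sinh(ωT) ⇒ p·(1 − cosh) = x(T) − x₀·cosh − (ẋ₀/ω)·sinh
numerator   = 0.0538 − (0.0019)·1.649151 − (0.3087/3.2496)·1.311373 = -0.073909
denominator = 1 − 1.649151 = -0.649151
p = -0.073909 / -0.649151 = 0.1139

p = 0.1139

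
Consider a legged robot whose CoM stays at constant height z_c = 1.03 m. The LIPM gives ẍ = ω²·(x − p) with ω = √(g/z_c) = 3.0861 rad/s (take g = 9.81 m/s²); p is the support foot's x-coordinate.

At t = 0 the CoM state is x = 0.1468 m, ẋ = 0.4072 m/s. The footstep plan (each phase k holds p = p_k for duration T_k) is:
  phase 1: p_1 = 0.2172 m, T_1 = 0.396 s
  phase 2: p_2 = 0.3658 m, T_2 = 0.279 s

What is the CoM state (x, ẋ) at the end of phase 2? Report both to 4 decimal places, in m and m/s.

phase 1: p=0.2172, T=0.396, ωT=1.222096, cosh=1.844453, sinh=1.549841; start (x,ẋ)=(0.146800, 0.407200) → end (x,ẋ)=(0.291847, 0.414341)
phase 2: p=0.3658, T=0.279, ωT=0.861022, cosh=1.394153, sinh=0.971423; start (x,ẋ)=(0.291847, 0.414341) → end (x,ẋ)=(0.393121, 0.355948)

x = 0.3931, ẋ = 0.3559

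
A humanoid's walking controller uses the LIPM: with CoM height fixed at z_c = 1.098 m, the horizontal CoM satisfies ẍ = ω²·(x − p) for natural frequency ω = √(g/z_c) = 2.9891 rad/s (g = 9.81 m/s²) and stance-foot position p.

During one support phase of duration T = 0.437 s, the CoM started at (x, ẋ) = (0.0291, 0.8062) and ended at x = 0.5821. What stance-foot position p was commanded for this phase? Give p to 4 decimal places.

ωT = 2.9891·0.437 = 1.306237; cosh(ωT) = 1.981545, sinh(ωT) = 1.710708
x(T) = p + (x₀−p)·cosh(ωT) + (ẋ₀/ω)·sinh(ωT) ⇒ p·(1 − cosh) = x(T) − x₀·cosh − (ẋ₀/ω)·sinh
numerator   = 0.5821 − (0.0291)·1.981545 − (0.8062/2.9891)·1.710708 = 0.063036
denominator = 1 − 1.981545 = -0.981545
p = 0.063036 / -0.981545 = -0.0642

p = -0.0642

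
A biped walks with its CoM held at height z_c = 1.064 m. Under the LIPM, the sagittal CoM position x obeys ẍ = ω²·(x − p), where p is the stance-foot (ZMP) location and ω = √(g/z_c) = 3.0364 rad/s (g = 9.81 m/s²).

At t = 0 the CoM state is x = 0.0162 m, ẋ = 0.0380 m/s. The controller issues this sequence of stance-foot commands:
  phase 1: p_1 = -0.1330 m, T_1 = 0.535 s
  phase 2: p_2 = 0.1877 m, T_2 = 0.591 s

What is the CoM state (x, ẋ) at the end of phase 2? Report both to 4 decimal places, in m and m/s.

x = 1.6678, ẋ = 4.6424

phase 1: p=-0.1330, T=0.535, ωT=1.624474, cosh=2.636382, sinh=2.439367; start (x,ẋ)=(0.016200, 0.038000) → end (x,ẋ)=(0.290876, 1.205291)
phase 2: p=0.1877, T=0.591, ωT=1.794512, cosh=3.091374, sinh=2.925166; start (x,ẋ)=(0.290876, 1.205291) → end (x,ẋ)=(1.667794, 4.642416)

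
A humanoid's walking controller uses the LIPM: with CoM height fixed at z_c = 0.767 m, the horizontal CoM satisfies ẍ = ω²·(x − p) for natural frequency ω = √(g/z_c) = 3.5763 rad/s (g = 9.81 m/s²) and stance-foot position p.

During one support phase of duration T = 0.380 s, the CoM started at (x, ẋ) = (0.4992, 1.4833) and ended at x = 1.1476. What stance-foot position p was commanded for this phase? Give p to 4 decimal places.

ωT = 3.5763·0.380 = 1.358994; cosh(ωT) = 2.074597, sinh(ωT) = 1.817678
x(T) = p + (x₀−p)·cosh(ωT) + (ẋ₀/ω)·sinh(ωT) ⇒ p·(1 − cosh) = x(T) − x₀·cosh − (ẋ₀/ω)·sinh
numerator   = 1.1476 − (0.4992)·2.074597 − (1.4833/3.5763)·1.817678 = -0.641936
denominator = 1 − 2.074597 = -1.074597
p = -0.641936 / -1.074597 = 0.5974

p = 0.5974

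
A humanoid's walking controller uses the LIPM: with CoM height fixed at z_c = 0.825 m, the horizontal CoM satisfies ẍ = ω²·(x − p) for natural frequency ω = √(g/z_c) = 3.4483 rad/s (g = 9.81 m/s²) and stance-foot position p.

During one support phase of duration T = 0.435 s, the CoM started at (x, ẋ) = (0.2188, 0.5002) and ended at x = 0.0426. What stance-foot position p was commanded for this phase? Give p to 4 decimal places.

p = 0.5775

ωT = 3.4483·0.435 = 1.500011; cosh(ωT) = 2.352432, sinh(ωT) = 2.129304
x(T) = p + (x₀−p)·cosh(ωT) + (ẋ₀/ω)·sinh(ωT) ⇒ p·(1 − cosh) = x(T) − x₀·cosh − (ẋ₀/ω)·sinh
numerator   = 0.0426 − (0.2188)·2.352432 − (0.5002/3.4483)·2.129304 = -0.780983
denominator = 1 − 2.352432 = -1.352432
p = -0.780983 / -1.352432 = 0.5775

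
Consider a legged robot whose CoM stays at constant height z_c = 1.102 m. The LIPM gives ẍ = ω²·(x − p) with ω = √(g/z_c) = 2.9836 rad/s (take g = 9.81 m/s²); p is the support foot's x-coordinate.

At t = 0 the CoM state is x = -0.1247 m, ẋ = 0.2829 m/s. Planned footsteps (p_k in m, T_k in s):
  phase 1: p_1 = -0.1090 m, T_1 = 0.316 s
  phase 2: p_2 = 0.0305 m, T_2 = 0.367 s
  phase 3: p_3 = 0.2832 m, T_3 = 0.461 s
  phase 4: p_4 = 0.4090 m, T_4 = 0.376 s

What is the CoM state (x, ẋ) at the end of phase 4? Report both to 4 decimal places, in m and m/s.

x = -0.1975, ẋ = -1.6103

phase 1: p=-0.1090, T=0.316, ωT=0.942818, cosh=1.478367, sinh=1.088838; start (x,ẋ)=(-0.124700, 0.282900) → end (x,ẋ)=(-0.028969, 0.367226)
phase 2: p=0.0305, T=0.367, ωT=1.094981, cosh=1.661836, sinh=1.327290; start (x,ẋ)=(-0.028969, 0.367226) → end (x,ẋ)=(0.095038, 0.374768)
phase 3: p=0.2832, T=0.461, ωT=1.375440, cosh=2.104772, sinh=1.852044; start (x,ẋ)=(0.095038, 0.374768) → end (x,ẋ)=(0.119796, -0.250937)
phase 4: p=0.4090, T=0.376, ωT=1.121834, cosh=1.698081, sinh=1.372398; start (x,ẋ)=(0.119796, -0.250937) → end (x,ẋ)=(-0.197519, -1.610313)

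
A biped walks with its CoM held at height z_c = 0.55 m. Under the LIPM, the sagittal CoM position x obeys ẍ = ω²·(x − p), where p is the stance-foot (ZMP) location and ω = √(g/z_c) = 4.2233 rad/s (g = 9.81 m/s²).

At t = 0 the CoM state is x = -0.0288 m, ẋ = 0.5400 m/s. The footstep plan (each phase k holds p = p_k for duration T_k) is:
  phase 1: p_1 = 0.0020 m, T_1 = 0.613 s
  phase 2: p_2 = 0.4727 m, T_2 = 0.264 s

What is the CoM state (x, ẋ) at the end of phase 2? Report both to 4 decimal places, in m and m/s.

x = 1.6464, ẋ = 5.6252

phase 1: p=0.0020, T=0.613, ωT=2.588883, cosh=6.694997, sinh=6.619893; start (x,ẋ)=(-0.028800, 0.540000) → end (x,ẋ)=(0.642227, 2.754198)
phase 2: p=0.4727, T=0.264, ωT=1.114951, cosh=1.688675, sinh=1.360744; start (x,ẋ)=(0.642227, 2.754198) → end (x,ẋ)=(1.646377, 5.625192)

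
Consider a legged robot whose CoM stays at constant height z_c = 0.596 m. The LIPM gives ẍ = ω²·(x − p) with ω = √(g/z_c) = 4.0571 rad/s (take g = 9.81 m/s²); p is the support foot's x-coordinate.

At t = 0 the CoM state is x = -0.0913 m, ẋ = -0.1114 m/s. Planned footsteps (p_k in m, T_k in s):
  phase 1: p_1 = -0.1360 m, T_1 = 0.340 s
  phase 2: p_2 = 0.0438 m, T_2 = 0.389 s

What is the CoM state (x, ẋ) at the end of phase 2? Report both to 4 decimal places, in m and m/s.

x = -0.2426, ẋ = -1.0266

phase 1: p=-0.1360, T=0.340, ωT=1.379414, cosh=2.112150, sinh=1.860423; start (x,ẋ)=(-0.091300, -0.111400) → end (x,ẋ)=(-0.092670, 0.102099)
phase 2: p=0.0438, T=0.389, ωT=1.578212, cosh=2.526313, sinh=2.319969; start (x,ẋ)=(-0.092670, 0.102099) → end (x,ẋ)=(-0.242584, -1.026574)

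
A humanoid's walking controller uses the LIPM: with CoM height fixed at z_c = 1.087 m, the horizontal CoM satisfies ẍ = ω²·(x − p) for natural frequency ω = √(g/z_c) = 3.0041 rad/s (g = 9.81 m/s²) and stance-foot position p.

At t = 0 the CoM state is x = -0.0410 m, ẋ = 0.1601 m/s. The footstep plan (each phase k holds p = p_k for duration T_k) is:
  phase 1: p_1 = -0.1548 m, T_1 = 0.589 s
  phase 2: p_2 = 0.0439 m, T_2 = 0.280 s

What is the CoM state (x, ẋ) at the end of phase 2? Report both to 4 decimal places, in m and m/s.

phase 1: p=-0.1548, T=0.589, ωT=1.769415, cosh=3.018926, sinh=2.848493; start (x,ẋ)=(-0.041000, 0.160100) → end (x,ẋ)=(0.340561, 1.457135)
phase 2: p=0.0439, T=0.280, ωT=0.841148, cosh=1.375121, sinh=0.943906; start (x,ẋ)=(0.340561, 1.457135) → end (x,ẋ)=(0.909685, 2.844946)

x = 0.9097, ẋ = 2.8449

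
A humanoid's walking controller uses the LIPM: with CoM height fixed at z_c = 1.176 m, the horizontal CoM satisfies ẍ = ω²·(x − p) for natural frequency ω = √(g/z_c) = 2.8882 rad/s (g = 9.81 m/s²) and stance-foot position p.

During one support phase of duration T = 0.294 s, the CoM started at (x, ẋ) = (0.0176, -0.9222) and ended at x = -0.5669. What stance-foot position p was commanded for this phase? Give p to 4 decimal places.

ωT = 2.8882·0.294 = 0.849131; cosh(ωT) = 1.382700, sinh(ωT) = 0.954914
x(T) = p + (x₀−p)·cosh(ωT) + (ẋ₀/ω)·sinh(ωT) ⇒ p·(1 − cosh) = x(T) − x₀·cosh − (ẋ₀/ω)·sinh
numerator   = -0.5669 − (0.0176)·1.382700 − (-0.9222/2.8882)·0.954914 = -0.286332
denominator = 1 − 1.382700 = -0.382700
p = -0.286332 / -0.382700 = 0.7482

p = 0.7482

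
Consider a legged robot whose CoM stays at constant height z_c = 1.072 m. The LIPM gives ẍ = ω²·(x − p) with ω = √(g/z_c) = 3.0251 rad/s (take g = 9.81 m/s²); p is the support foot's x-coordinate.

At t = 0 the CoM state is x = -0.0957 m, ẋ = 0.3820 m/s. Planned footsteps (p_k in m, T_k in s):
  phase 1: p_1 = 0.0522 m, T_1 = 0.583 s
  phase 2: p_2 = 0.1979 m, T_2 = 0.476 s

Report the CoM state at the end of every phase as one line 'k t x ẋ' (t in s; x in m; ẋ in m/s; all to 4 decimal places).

1 0.5830 -0.0344 -0.1197
2 1.0590 -0.3986 -1.6663

phase 1: p=0.0522, T=0.583, ωT=1.763633, cosh=3.002508, sinh=2.831087; start (x,ẋ)=(-0.095700, 0.382000) → end (x,ẋ)=(-0.034370, -0.119705)
phase 2: p=0.1979, T=0.476, ωT=1.439948, cosh=2.228707, sinh=1.991767; start (x,ẋ)=(-0.034370, -0.119705) → end (x,ẋ)=(-0.398578, -1.666284)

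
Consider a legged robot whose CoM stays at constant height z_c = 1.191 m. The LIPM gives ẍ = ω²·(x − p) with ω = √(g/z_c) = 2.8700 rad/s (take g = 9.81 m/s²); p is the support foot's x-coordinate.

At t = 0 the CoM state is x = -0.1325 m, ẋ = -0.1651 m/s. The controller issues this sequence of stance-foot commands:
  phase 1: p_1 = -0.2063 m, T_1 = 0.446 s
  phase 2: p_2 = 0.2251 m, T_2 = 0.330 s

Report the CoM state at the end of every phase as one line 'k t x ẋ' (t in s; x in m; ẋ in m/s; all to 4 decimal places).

1 0.4460 -0.1588 0.0316
2 0.7760 -0.3321 -1.1597

phase 1: p=-0.2063, T=0.446, ωT=1.280020, cosh=1.937372, sinh=1.659340; start (x,ẋ)=(-0.132500, -0.165100) → end (x,ẋ)=(-0.158777, 0.031598)
phase 2: p=0.2251, T=0.330, ωT=0.947100, cosh=1.483043, sinh=1.095179; start (x,ẋ)=(-0.158777, 0.031598) → end (x,ẋ)=(-0.332149, -1.159728)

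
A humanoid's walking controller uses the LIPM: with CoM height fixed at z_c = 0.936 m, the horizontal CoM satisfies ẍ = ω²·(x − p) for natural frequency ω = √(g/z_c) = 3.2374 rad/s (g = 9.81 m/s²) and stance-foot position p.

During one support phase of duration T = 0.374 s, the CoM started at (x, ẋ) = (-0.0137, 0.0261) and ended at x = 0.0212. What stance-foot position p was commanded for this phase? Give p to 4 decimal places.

ωT = 3.2374·0.374 = 1.210788; cosh(ωT) = 1.827045, sinh(ωT) = 1.529082
x(T) = p + (x₀−p)·cosh(ωT) + (ẋ₀/ω)·sinh(ωT) ⇒ p·(1 − cosh) = x(T) − x₀·cosh − (ẋ₀/ω)·sinh
numerator   = 0.0212 − (-0.0137)·1.827045 − (0.0261/3.2374)·1.529082 = 0.033903
denominator = 1 − 1.827045 = -0.827045
p = 0.033903 / -0.827045 = -0.0410

p = -0.0410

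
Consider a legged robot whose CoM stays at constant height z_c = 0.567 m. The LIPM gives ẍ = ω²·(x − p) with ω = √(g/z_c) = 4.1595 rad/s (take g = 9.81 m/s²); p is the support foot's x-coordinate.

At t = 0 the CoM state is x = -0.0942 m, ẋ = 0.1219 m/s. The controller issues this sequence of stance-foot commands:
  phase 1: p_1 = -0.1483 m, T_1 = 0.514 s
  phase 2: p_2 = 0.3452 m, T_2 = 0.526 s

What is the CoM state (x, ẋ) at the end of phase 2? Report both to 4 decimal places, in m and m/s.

phase 1: p=-0.1483, T=0.514, ωT=2.137983, cosh=4.300102, sinh=4.182210; start (x,ẋ)=(-0.094200, 0.121900) → end (x,ẋ)=(0.206901, 1.465301)
phase 2: p=0.3452, T=0.526, ωT=2.187897, cosh=4.514297, sinh=4.402145; start (x,ẋ)=(0.206901, 1.465301) → end (x,ẋ)=(1.271657, 4.082449)

x = 1.2717, ẋ = 4.0824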